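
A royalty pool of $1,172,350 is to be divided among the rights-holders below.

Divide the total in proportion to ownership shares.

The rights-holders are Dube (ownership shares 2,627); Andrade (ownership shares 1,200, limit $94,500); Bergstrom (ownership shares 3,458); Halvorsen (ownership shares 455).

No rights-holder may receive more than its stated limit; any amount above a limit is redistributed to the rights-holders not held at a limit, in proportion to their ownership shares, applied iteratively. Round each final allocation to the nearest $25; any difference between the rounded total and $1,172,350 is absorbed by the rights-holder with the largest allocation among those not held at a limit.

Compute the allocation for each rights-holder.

Ownership shares total: 7,740.
Pro-rata shares before constraints: Dube 397,902.25; Andrade 181,759.69; Bergstrom 523,770.84; Halvorsen 68,917.22.
Cap binds for Andrade ($94,500); balance $1,077,850 reallocated over remaining ownership shares 6,540.
Redistributed shares: Dube 432,952.90 → $432,950; Bergstrom 569,909.07 → $569,900; Halvorsen 74,988.04 → $75,000.

Dube: $432,950 · Andrade: $94,500 · Bergstrom: $569,900 · Halvorsen: $75,000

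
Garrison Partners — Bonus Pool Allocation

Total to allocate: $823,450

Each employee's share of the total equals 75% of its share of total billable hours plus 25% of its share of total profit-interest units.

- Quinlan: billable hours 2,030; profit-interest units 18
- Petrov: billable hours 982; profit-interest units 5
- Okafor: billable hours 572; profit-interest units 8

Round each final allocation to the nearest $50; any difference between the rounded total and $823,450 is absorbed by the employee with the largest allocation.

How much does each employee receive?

Totals — billable hours 3,584, profit-interest units 31.
Combined weights (75% billable hours + 25% profit-interest units): Quinlan 0.5700; Petrov 0.2458; Okafor 0.1842.
Unrounded shares: Quinlan 469,338.48; Petrov 202,419.85; Okafor 151,691.67.
Rounded to nearest $50: Quinlan $469,350; Petrov $202,400; Okafor $151,700. Sum = $823,450.
No rounding difference to absorb.

Quinlan: $469,350 · Petrov: $202,400 · Okafor: $151,700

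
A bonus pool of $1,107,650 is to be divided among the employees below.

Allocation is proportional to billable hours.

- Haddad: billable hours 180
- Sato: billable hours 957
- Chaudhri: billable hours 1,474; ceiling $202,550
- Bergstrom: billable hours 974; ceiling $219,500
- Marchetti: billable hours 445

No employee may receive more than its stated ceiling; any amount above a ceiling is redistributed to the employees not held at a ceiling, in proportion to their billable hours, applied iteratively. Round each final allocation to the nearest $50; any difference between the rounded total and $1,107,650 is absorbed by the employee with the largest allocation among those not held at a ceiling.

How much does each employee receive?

Haddad: $78,000 | Sato: $414,750 | Chaudhri: $202,550 | Bergstrom: $219,500 | Marchetti: $192,850

Sum of billable hours: 4,030.
Unconstrained shares: Haddad 49,473.20; Sato 263,032.52; Chaudhri 405,130.55; Bergstrom 267,704.99; Marchetti 122,308.75.
Held at cap: Chaudhri ($202,550), Bergstrom ($219,500); remaining pool $685,600 reallocated over remaining billable hours 1,582.
Remaining shares: Haddad 78,007.59 → $78,000; Sato 414,740.33 → $414,750; Marchetti 192,852.09 → $192,850.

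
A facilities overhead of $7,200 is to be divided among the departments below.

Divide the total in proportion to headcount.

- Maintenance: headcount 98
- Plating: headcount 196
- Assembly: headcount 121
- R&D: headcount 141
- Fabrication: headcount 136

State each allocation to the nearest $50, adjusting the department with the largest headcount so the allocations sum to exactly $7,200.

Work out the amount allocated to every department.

Total headcount = 98 + 196 + 121 + 141 + 136 = 692.
Unrounded shares: Maintenance 1,019.65; Plating 2,039.31; Assembly 1,258.96; R&D 1,467.05; Fabrication 1,415.03.
Rounded to nearest $50: Maintenance $1,000; Plating $2,050; Assembly $1,250; R&D $1,450; Fabrication $1,400. Sum = $7,150.
Difference $7,200 − $7,150 = +$50 applied to largest headcount (Plating): Plating becomes $2,100.

Maintenance: $1,000 · Plating: $2,100 · Assembly: $1,250 · R&D: $1,450 · Fabrication: $1,400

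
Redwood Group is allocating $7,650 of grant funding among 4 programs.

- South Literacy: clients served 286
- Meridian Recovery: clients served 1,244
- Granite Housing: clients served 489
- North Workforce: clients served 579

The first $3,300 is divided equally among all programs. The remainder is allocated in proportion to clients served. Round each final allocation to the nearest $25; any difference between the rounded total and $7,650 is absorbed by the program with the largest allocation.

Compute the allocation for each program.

First tranche $3,300 split equally: $825 each.
Remainder $4,350 by clients served (total 2,598): South Literacy 478.87 → $475; Meridian Recovery 2,082.91 → $2,075; Granite Housing 818.76 → $825; North Workforce 969.46 → $975.
Totals: South Literacy $825 + $475 = $1,300; Meridian Recovery $825 + $2,075 = $2,900; Granite Housing $825 + $825 = $1,650; North Workforce $825 + $975 = $1,800.

South Literacy: $1,300 | Meridian Recovery: $2,900 | Granite Housing: $1,650 | North Workforce: $1,800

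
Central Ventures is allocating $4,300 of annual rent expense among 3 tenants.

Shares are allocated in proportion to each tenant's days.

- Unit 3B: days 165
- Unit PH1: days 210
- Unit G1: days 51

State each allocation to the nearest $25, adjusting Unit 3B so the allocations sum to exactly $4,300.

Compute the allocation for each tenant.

Unit 3B: $1,650; Unit PH1: $2,125; Unit G1: $525

Sum of days: 426.
Pro-rata amounts: Unit 3B 165/426 × $4,300 = 1,665.49; Unit PH1 210/426 × $4,300 = 2,119.72; Unit G1 51/426 × $4,300 = 514.79.
Rounded to nearest $25: Unit 3B $1,675; Unit PH1 $2,125; Unit G1 $525. Sum = $4,325.
Difference $4,300 − $4,325 = −$25 applied to Unit 3B: Unit 3B becomes $1,650.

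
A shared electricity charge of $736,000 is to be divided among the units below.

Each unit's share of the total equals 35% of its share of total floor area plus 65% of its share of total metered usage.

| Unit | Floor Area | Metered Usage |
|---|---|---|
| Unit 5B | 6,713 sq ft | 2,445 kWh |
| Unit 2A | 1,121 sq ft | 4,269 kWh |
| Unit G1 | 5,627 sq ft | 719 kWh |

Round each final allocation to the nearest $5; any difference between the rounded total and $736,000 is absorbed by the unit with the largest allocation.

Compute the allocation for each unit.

Unit 5B: $285,830; Unit 2A: $296,210; Unit G1: $153,960

Floor area total 13,461; metered usage total 7,433.
Blended shares (35% floor area + 65% metered usage): Unit 5B 0.3884; Unit 2A 0.4025; Unit G1 0.2092.
Unrounded shares: Unit 5B 285,829.29; Unit 2A 296,212.11; Unit G1 153,958.59.
Rounded to nearest $5: Unit 5B $285,830; Unit 2A $296,210; Unit G1 $153,960. Sum = $736,000.
No rounding difference to absorb.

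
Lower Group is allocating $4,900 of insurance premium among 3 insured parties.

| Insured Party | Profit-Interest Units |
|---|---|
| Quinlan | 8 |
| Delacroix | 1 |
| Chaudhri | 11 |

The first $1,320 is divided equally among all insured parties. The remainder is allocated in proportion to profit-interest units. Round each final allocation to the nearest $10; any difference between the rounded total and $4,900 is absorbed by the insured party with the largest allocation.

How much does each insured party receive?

Quinlan: $1,870 · Delacroix: $620 · Chaudhri: $2,410

Equal tier: $1,320 ÷ 3 = $440 apiece.
Remainder $3,580 by profit-interest units (total 20): Quinlan 1,432.00 → $1,430; Delacroix 179.00 → $180; Chaudhri 1,969.00 → $1,970.
Totals: Quinlan $440 + $1,430 = $1,870; Delacroix $440 + $180 = $620; Chaudhri $440 + $1,970 = $2,410.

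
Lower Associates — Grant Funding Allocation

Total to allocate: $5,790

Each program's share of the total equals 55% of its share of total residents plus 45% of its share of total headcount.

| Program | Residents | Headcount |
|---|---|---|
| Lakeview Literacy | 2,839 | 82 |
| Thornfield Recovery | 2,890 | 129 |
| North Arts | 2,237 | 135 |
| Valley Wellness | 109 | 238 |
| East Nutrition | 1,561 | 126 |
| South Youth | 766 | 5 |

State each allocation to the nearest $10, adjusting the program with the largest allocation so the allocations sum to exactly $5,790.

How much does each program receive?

Residents total 10,402; headcount total 715.
Composite weights (55% residents + 45% headcount): Lakeview Literacy 0.2017; Thornfield Recovery 0.2340; North Arts 0.2032; Valley Wellness 0.1556; East Nutrition 0.1618; South Youth 0.0436.
Proportional shares: Lakeview Literacy 1,167.95; Thornfield Recovery 1,354.84; North Arts 1,176.79; Valley Wellness 900.65; East Nutrition 937.04; South Youth 252.73.
After rounding ($10): Lakeview Literacy $1,170; Thornfield Recovery $1,350; North Arts $1,180; Valley Wellness $900; East Nutrition $940; South Youth $250. Sum = $5,790.
Sum already equals the total — no adjustment.

Lakeview Literacy: $1,170; Thornfield Recovery: $1,350; North Arts: $1,180; Valley Wellness: $900; East Nutrition: $940; South Youth: $250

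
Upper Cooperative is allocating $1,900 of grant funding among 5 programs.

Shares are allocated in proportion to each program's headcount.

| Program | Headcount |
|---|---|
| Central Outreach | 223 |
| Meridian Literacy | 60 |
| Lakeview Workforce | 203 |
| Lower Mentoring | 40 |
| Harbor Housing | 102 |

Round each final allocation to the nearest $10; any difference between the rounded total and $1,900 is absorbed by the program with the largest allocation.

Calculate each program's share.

Total headcount = 628.
Pro-rata amounts: Central Outreach 223/628 × $1,900 = 674.68; Meridian Literacy 60/628 × $1,900 = 181.53; Lakeview Workforce 203/628 × $1,900 = 614.17; Lower Mentoring 40/628 × $1,900 = 121.02; Harbor Housing 102/628 × $1,900 = 308.60.
After rounding ($10): Central Outreach $670; Meridian Literacy $180; Lakeview Workforce $610; Lower Mentoring $120; Harbor Housing $310. Sum = $1,890.
Difference $1,900 − $1,890 = +$10 applied to largest allocation (Central Outreach): Central Outreach becomes $680.

Central Outreach: $680; Meridian Literacy: $180; Lakeview Workforce: $610; Lower Mentoring: $120; Harbor Housing: $310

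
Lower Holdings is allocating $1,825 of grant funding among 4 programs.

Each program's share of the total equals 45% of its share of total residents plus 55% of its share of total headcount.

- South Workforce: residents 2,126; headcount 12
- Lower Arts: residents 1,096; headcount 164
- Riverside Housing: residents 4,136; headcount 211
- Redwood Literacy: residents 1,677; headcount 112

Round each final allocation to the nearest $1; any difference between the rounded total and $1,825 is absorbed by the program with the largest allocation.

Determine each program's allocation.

South Workforce: $217; Lower Arts: $430; Riverside Housing: $800; Redwood Literacy: $378

Residents total 9,035; headcount total 499.
Combined weights (45% residents + 55% headcount): South Workforce 0.1191; Lower Arts 0.2353; Riverside Housing 0.4386; Redwood Literacy 0.2070.
Pro-rata amounts: South Workforce 217.38; Lower Arts 429.51; Riverside Housing 800.38; Redwood Literacy 377.72.
After rounding ($1): South Workforce $217; Lower Arts $430; Riverside Housing $800; Redwood Literacy $378. Sum = $1,825.
Sum already equals the total — no adjustment.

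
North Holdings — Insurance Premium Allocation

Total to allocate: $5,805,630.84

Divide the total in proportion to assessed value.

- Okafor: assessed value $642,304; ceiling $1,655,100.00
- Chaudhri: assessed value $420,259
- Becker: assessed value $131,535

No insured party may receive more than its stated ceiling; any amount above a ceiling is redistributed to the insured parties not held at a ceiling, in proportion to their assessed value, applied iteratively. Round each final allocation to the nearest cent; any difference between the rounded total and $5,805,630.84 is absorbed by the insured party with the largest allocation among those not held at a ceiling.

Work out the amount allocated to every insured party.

Sum of assessed value: 1,194,098.
Unconstrained shares: Okafor 3,122,842.4393; Chaudhri 2,043,273.3420; Becker 639,515.0587.
Capped: Okafor ($1,655,100.00); balance $4,150,530.84 reallocated over remaining assessed value 551,794.
Shares after redistribution: Chaudhri 3,161,139.7375 → $3,161,139.74; Becker 989,391.1025 → $989,391.10.

Okafor: $1,655,100.00 | Chaudhri: $3,161,139.74 | Becker: $989,391.10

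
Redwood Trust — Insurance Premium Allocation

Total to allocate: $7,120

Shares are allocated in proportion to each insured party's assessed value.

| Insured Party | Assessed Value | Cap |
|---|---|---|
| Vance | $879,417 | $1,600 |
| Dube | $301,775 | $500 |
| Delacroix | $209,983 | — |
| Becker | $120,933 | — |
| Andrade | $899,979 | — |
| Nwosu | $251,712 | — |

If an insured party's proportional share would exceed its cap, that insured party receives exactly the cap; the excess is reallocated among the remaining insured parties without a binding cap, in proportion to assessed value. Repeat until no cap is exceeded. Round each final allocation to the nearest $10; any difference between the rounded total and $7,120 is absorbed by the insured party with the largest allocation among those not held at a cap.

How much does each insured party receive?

Vance: $1,600 | Dube: $500 | Delacroix: $710 | Becker: $410 | Andrade: $3,050 | Nwosu: $850

Total assessed value = 2,663,799.
Pro-rata shares before constraints: Vance 2,350.57; Dube 806.61; Delacroix 561.26; Becker 323.24; Andrade 2,405.53; Nwosu 672.79.
Capped: Vance ($1,600), Dube ($500); remaining pool $5,020 reallocated over remaining assessed value 1,482,607.
Remaining shares: Delacroix 710.99 → $710; Becker 409.47 → $410; Andrade 3,047.26 → $3,050; Nwosu 852.28 → $850.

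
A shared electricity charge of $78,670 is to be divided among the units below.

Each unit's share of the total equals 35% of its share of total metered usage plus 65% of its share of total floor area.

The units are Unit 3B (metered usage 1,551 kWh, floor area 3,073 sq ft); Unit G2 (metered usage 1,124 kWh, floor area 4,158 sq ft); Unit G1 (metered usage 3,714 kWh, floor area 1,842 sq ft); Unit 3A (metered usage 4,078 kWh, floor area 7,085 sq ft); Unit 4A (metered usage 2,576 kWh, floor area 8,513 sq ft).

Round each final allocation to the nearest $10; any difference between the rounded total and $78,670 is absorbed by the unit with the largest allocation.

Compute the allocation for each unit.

Unit 3B: $9,640 | Unit G2: $10,990 | Unit G1: $11,660 | Unit 3A: $23,300 | Unit 4A: $23,080

Metered usage total 13,043; floor area total 24,671.
Combined weights (35% metered usage + 65% floor area): Unit 3B 0.1226; Unit G2 0.1397; Unit G1 0.1482; Unit 3A 0.2961; Unit 4A 0.2934.
Unrounded shares: Unit 3B 9,643.64; Unit G2 10,991.10; Unit G1 11,658.37; Unit 3A 23,293.94; Unit 4A 23,082.95.
After rounding ($10): Unit 3B $9,640; Unit G2 $10,990; Unit G1 $11,660; Unit 3A $23,290; Unit 4A $23,080. Sum = $78,660.
Difference $78,670 − $78,660 = +$10 applied to largest allocation (Unit 3A): Unit 3A becomes $23,300.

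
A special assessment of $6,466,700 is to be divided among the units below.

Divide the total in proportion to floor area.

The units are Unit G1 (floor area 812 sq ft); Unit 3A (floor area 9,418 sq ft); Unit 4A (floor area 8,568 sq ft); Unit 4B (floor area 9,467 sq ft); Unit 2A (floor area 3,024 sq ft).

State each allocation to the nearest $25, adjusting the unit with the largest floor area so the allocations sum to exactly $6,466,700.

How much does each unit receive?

Sum of floor area: 812 + 9,418 + 8,568 + 9,467 + 3,024 = 31,289.
Raw shares: Unit G1 167,821.29; Unit 3A 1,946,478.97; Unit 4A 1,770,803.98; Unit 4B 1,956,606.12; Unit 2A 624,989.64.
Rounded to nearest $25: Unit G1 $167,825; Unit 3A $1,946,475; Unit 4A $1,770,800; Unit 4B $1,956,600; Unit 2A $625,000. Sum = $6,466,700.
No rounding difference to absorb.

Unit G1: $167,825; Unit 3A: $1,946,475; Unit 4A: $1,770,800; Unit 4B: $1,956,600; Unit 2A: $625,000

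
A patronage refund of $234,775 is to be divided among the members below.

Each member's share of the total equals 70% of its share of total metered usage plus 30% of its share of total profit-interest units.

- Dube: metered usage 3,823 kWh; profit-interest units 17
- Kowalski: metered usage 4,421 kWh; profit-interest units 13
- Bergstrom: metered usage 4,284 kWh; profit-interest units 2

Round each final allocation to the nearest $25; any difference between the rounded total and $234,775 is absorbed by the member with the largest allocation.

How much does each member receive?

Metered usage total 12,528; profit-interest units total 32.
Composite weights (70% metered usage + 30% profit-interest units): Dube 0.3730; Kowalski 0.3689; Bergstrom 0.2581.
Pro-rata amounts: Dube 87,567.44; Kowalski 86,607.95; Bergstrom 60,599.61.
Rounded to nearest $25: Dube $87,575; Kowalski $86,600; Bergstrom $60,600. Sum = $234,775.
No rounding difference to absorb.

Dube: $87,575 · Kowalski: $86,600 · Bergstrom: $60,600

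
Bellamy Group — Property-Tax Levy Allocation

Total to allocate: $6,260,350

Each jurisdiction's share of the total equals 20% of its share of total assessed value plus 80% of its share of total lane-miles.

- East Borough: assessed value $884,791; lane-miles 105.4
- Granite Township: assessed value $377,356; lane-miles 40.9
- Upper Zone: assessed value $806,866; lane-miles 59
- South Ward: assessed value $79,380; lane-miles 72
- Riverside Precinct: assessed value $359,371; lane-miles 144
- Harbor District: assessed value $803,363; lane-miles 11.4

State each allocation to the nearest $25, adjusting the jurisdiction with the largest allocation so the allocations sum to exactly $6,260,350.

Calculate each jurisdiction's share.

Assessed value total 3,311,127; lane-miles total 432.7.
Combined weights (20% assessed value + 80% lane-miles): East Borough 0.2483; Granite Township 0.0984; Upper Zone 0.1578; South Ward 0.1379; Riverside Precinct 0.2879; Harbor District 0.0696.
Proportional shares: East Borough 1,554,525.79; Granite Township 616,089.92; Upper Zone 988,003.08; South Ward 863,379.74; Riverside Precinct 1,802,618.55; Harbor District 435,732.93.
At nearest $25: East Borough $1,554,525; Granite Township $616,100; Upper Zone $988,000; South Ward $863,375; Riverside Precinct $1,802,625; Harbor District $435,725. Sum = $6,260,350.
No rounding difference to absorb.

East Borough: $1,554,525; Granite Township: $616,100; Upper Zone: $988,000; South Ward: $863,375; Riverside Precinct: $1,802,625; Harbor District: $435,725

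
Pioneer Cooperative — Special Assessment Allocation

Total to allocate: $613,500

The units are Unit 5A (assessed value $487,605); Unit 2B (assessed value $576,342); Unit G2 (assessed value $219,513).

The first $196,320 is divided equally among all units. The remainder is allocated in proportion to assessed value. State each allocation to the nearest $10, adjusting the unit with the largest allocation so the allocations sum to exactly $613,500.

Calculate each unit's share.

First tranche $196,320 split equally: $65,440 each.
Remainder $417,180 by assessed value (total 1,283,460): Unit 5A 158,492.71 → $158,490; Unit 2B 187,336.07 → $187,340; Unit G2 71,351.22 → $71,350.
Totals: Unit 5A $65,440 + $158,490 = $223,930; Unit 2B $65,440 + $187,340 = $252,780; Unit G2 $65,440 + $71,350 = $136,790.

Unit 5A: $223,930 | Unit 2B: $252,780 | Unit G2: $136,790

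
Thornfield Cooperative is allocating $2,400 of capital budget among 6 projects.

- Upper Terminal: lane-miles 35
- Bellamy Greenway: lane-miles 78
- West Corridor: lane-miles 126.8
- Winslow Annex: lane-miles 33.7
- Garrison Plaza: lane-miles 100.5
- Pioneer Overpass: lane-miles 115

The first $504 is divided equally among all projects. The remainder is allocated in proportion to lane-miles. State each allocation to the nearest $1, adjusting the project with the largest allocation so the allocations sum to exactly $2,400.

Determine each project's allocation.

Equal tier: $504 ÷ 6 = $84 apiece.
Remainder $1,896 by lane-miles (total 489): Upper Terminal 135.71 → $136; Bellamy Greenway 302.43 → $302; West Corridor 491.64 → $492; Winslow Annex 130.67 → $131; Garrison Plaza 389.67 → $390; Pioneer Overpass 445.89 → $446.
Rounding difference −$1 on remainder applied to West Corridor.
Totals: Upper Terminal $84 + $136 = $220; Bellamy Greenway $84 + $302 = $386; West Corridor $84 + $491 = $575; Winslow Annex $84 + $131 = $215; Garrison Plaza $84 + $390 = $474; Pioneer Overpass $84 + $446 = $530.

Upper Terminal: $220 · Bellamy Greenway: $386 · West Corridor: $575 · Winslow Annex: $215 · Garrison Plaza: $474 · Pioneer Overpass: $530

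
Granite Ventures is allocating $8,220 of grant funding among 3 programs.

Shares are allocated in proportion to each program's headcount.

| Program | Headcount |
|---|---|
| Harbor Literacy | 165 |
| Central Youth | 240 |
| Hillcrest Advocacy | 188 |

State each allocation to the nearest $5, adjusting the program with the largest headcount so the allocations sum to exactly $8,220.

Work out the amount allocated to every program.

Harbor Literacy: $2,285 · Central Youth: $3,330 · Hillcrest Advocacy: $2,605

Sum of headcount: 593.
Raw shares: Harbor Literacy 165/593 × $8,220 = 2,287.18; Central Youth 240/593 × $8,220 = 3,326.81; Hillcrest Advocacy 188/593 × $8,220 = 2,606.00.
Rounded to nearest $5: Harbor Literacy $2,285; Central Youth $3,325; Hillcrest Advocacy $2,605. Sum = $8,215.
Difference $8,220 − $8,215 = +$5 applied to largest headcount (Central Youth): Central Youth becomes $3,330.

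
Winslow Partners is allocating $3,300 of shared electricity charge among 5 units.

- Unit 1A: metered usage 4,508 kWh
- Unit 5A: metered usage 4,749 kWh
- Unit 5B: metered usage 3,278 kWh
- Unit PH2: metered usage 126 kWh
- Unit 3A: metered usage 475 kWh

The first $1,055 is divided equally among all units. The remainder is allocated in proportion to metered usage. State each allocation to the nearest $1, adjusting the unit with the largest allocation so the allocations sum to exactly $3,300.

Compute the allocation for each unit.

Unit 1A: $981 · Unit 5A: $1,023 · Unit 5B: $771 · Unit PH2: $233 · Unit 3A: $292

Equal tier: $1,055 ÷ 5 = $211 apiece.
Remainder $2,245 by metered usage (total 13,136): Unit 1A 770.44 → $770; Unit 5A 811.62 → $812; Unit 5B 560.22 → $560; Unit PH2 21.53 → $22; Unit 3A 81.18 → $81.
Totals: Unit 1A $211 + $770 = $981; Unit 5A $211 + $812 = $1,023; Unit 5B $211 + $560 = $771; Unit PH2 $211 + $22 = $233; Unit 3A $211 + $81 = $292.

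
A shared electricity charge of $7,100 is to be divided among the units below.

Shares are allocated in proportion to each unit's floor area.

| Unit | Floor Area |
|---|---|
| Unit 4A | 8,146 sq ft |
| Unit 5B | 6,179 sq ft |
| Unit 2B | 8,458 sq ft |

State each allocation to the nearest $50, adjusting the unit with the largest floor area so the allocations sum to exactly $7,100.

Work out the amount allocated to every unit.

Unit 4A: $2,550 · Unit 5B: $1,950 · Unit 2B: $2,600

Floor area total: 8,146 + 6,179 + 8,458 = 22,783.
Raw shares: Unit 4A 2,538.59; Unit 5B 1,925.60; Unit 2B 2,635.82.
After rounding ($50): Unit 4A $2,550; Unit 5B $1,950; Unit 2B $2,650. Sum = $7,150.
Difference $7,100 − $7,150 = −$50 applied to largest floor area (Unit 2B): Unit 2B becomes $2,600.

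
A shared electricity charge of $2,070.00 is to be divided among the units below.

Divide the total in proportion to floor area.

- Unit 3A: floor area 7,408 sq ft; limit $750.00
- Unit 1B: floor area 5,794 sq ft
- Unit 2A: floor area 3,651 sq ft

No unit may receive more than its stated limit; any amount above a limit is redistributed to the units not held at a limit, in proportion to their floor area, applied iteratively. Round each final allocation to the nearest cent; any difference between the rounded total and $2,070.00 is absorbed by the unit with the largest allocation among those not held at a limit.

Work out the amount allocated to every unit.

Total floor area = 16,853.
Proportional shares (ignoring caps): Unit 3A 909.9009; Unit 1B 711.6585; Unit 2A 448.4406.
Cap binds for Unit 3A ($750.00); residual $1,320.00 reallocated over remaining floor area 9,445.
Redistributed shares: Unit 1B 809.7491 → $809.75; Unit 2A 510.2509 → $510.25.

Unit 3A: $750.00 · Unit 1B: $809.75 · Unit 2A: $510.25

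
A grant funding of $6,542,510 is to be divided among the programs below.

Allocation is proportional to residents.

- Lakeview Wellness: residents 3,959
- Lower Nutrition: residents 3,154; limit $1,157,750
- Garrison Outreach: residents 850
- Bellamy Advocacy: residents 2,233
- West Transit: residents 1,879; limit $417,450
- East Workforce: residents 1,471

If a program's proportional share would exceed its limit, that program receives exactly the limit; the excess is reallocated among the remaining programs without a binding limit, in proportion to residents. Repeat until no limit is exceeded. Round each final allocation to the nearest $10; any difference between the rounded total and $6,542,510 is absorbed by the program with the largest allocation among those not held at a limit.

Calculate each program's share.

Total residents = 13,546.
Proportional shares (ignoring caps): Lakeview Wellness 1,912,136.21; Lower Nutrition 1,523,333.57; Garrison Outreach 410,536.95; Bellamy Advocacy 1,078,504.71; West Transit 907,528.15; East Workforce 710,470.41.
Held at cap: Lower Nutrition ($1,157,750), West Transit ($417,450); remaining pool $4,967,310 reallocated over remaining residents 8,513.
Shares after redistribution: Lakeview Wellness 2,310,064.64 → $2,310,060; Garrison Outreach 495,972.45 → $495,970; Bellamy Advocacy 1,302,948.81 → $1,302,950; East Workforce 858,324.09 → $858,320.
Rounding difference +$10 applied to Lakeview Wellness → $2,310,070.

Lakeview Wellness: $2,310,070 | Lower Nutrition: $1,157,750 | Garrison Outreach: $495,970 | Bellamy Advocacy: $1,302,950 | West Transit: $417,450 | East Workforce: $858,320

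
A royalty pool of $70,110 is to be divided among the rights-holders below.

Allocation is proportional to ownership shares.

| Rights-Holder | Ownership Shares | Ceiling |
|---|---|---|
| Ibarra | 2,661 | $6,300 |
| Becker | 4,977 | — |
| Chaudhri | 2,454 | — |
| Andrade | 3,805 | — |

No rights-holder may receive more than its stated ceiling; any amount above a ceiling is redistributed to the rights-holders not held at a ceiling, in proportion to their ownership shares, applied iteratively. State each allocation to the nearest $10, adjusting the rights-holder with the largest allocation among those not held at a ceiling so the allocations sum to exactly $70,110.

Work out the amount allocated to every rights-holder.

Ibarra: $6,300 · Becker: $28,260 · Chaudhri: $13,940 · Andrade: $21,610

Sum of ownership shares: 13,897.
Unconstrained shares: Ibarra 13,424.68; Becker 25,108.83; Chaudhri 12,380.37; Andrade 19,196.13.
Cap binds for Ibarra ($6,300); remaining pool $63,810 reallocated over remaining ownership shares 11,236.
Shares after redistribution: Becker 28,264.72 → $28,260; Chaudhri 13,936.43 → $13,940; Andrade 21,608.85 → $21,610.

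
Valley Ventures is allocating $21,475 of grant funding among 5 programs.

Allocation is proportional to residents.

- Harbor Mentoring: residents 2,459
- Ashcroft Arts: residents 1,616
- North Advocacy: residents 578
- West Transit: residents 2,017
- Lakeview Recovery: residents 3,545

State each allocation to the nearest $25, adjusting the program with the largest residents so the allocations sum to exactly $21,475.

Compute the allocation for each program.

Harbor Mentoring: $5,175 | Ashcroft Arts: $3,400 | North Advocacy: $1,225 | West Transit: $4,250 | Lakeview Recovery: $7,425

Total residents = 10,215.
Unrounded shares: Harbor Mentoring 2,459/10,215 × $21,475 = 5,169.56; Ashcroft Arts 1,616/10,215 × $21,475 = 3,397.32; North Advocacy 578/10,215 × $21,475 = 1,215.13; West Transit 2,017/10,215 × $21,475 = 4,240.34; Lakeview Recovery 3,545/10,215 × $21,475 = 7,452.66.
Rounded to nearest $25: Harbor Mentoring $5,175; Ashcroft Arts $3,400; North Advocacy $1,225; West Transit $4,250; Lakeview Recovery $7,450. Sum = $21,500.
Difference $21,475 − $21,500 = −$25 applied to largest residents (Lakeview Recovery): Lakeview Recovery becomes $7,425.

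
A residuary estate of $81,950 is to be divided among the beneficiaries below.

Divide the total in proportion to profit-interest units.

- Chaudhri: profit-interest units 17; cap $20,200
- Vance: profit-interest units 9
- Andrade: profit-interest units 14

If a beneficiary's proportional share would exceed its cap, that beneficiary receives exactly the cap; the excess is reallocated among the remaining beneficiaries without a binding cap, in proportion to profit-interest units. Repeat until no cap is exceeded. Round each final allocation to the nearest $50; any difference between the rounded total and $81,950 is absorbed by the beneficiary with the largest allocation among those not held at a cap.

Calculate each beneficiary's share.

Sum of profit-interest units: 40.
Proportional shares (ignoring caps): Chaudhri 34,828.75; Vance 18,438.75; Andrade 28,682.50.
Held at cap: Chaudhri ($20,200); balance $61,750 reallocated over remaining profit-interest units 23.
Redistributed shares: Vance 24,163.04 → $24,150; Andrade 37,586.96 → $37,600.

Chaudhri: $20,200; Vance: $24,150; Andrade: $37,600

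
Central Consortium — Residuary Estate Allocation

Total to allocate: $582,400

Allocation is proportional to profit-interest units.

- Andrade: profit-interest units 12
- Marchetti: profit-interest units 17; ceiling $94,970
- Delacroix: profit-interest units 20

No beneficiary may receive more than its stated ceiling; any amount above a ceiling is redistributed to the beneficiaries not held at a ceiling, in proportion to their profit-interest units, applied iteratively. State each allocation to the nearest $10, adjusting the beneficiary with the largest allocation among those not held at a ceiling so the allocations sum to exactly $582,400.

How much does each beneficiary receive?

Profit-interest units total: 49.
Pro-rata shares before constraints: Andrade 142,628.57; Marchetti 202,057.14; Delacroix 237,714.29.
Capped: Marchetti ($94,970); balance $487,430 reallocated over remaining profit-interest units 32.
Redistributed shares: Andrade 182,786.25 → $182,790; Delacroix 304,643.75 → $304,640.

Andrade: $182,790; Marchetti: $94,970; Delacroix: $304,640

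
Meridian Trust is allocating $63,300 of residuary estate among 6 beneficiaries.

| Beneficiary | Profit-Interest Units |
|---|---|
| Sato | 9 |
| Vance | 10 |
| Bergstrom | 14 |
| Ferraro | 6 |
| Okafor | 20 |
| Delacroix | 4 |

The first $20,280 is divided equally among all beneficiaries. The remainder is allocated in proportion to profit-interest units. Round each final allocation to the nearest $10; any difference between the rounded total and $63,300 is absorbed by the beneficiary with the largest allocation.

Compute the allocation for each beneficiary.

$20,280 shared equally gives $3,380 per beneficiary.
Remainder $43,020 by profit-interest units (total 63): Sato 6,145.71 → $6,150; Vance 6,828.57 → $6,830; Bergstrom 9,560.00 → $9,560; Ferraro 4,097.14 → $4,100; Okafor 13,657.14 → $13,660; Delacroix 2,731.43 → $2,730.
Rounding difference −$10 on remainder applied to Okafor.
Totals: Sato $3,380 + $6,150 = $9,530; Vance $3,380 + $6,830 = $10,210; Bergstrom $3,380 + $9,560 = $12,940; Ferraro $3,380 + $4,100 = $7,480; Okafor $3,380 + $13,650 = $17,030; Delacroix $3,380 + $2,730 = $6,110.

Sato: $9,530; Vance: $10,210; Bergstrom: $12,940; Ferraro: $7,480; Okafor: $17,030; Delacroix: $6,110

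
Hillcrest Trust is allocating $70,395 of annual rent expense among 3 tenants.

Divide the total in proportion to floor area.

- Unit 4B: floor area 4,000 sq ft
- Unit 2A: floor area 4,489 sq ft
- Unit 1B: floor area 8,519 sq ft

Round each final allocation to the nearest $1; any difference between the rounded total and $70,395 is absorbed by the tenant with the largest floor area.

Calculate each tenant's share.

Total floor area = 17,008.
Proportional shares: Unit 4B 4,000/17,008 × $70,395 = 16,555.74; Unit 2A 4,489/17,008 × $70,395 = 18,579.68; Unit 1B 8,519/17,008 × $70,395 = 35,259.58.
Rounded to nearest $1: Unit 4B $16,556; Unit 2A $18,580; Unit 1B $35,260. Sum = $70,396.
Difference $70,395 − $70,396 = −$1 applied to largest floor area (Unit 1B): Unit 1B becomes $35,259.

Unit 4B: $16,556; Unit 2A: $18,580; Unit 1B: $35,259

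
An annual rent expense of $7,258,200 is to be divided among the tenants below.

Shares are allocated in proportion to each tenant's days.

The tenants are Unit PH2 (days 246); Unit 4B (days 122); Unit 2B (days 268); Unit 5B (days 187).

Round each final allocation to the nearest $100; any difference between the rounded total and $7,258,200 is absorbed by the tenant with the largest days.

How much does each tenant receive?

Days total: 823.
Raw shares: Unit PH2 246/823 × $7,258,200 = 2,169,522.72; Unit 4B 122/823 × $7,258,200 = 1,075,942.16; Unit 2B 268/823 × $7,258,200 = 2,363,545.08; Unit 5B 187/823 × $7,258,200 = 1,649,190.04.
At nearest $100: Unit PH2 $2,169,500; Unit 4B $1,075,900; Unit 2B $2,363,500; Unit 5B $1,649,200. Sum = $7,258,100.
Difference $7,258,200 − $7,258,100 = +$100 applied to largest days (Unit 2B): Unit 2B becomes $2,363,600.

Unit PH2: $2,169,500 | Unit 4B: $1,075,900 | Unit 2B: $2,363,600 | Unit 5B: $1,649,200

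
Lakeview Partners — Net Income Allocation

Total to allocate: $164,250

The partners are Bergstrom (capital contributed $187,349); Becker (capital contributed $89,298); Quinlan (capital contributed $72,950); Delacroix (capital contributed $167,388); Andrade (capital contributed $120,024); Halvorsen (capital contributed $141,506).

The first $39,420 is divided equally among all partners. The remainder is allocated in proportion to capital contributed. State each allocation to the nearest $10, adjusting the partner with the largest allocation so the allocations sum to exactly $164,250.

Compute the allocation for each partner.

First tranche $39,420 split equally: $6,570 each.
Remainder $124,830 by capital contributed (total 778,515): Bergstrom 30,040.24 → $30,040; Becker 14,318.37 → $14,320; Quinlan 11,697.08 → $11,700; Delacroix 26,839.62 → $26,840; Andrade 19,245.10 → $19,250; Halvorsen 22,689.60 → $22,690.
Rounding difference −$10 on remainder applied to Bergstrom.
Totals: Bergstrom $6,570 + $30,030 = $36,600; Becker $6,570 + $14,320 = $20,890; Quinlan $6,570 + $11,700 = $18,270; Delacroix $6,570 + $26,840 = $33,410; Andrade $6,570 + $19,250 = $25,820; Halvorsen $6,570 + $22,690 = $29,260.

Bergstrom: $36,600 · Becker: $20,890 · Quinlan: $18,270 · Delacroix: $33,410 · Andrade: $25,820 · Halvorsen: $29,260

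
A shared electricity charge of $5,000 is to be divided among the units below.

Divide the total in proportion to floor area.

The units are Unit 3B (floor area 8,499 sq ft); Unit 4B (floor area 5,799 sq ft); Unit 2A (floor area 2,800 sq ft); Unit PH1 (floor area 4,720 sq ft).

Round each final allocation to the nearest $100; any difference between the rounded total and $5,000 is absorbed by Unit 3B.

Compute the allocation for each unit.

Combined floor area = 21,818.
Unrounded shares: Unit 3B 8,499/21,818 × $5,000 = 1,947.70; Unit 4B 5,799/21,818 × $5,000 = 1,328.95; Unit 2A 2,800/21,818 × $5,000 = 641.67; Unit PH1 4,720/21,818 × $5,000 = 1,081.68.
After rounding ($100): Unit 3B $1,900; Unit 4B $1,300; Unit 2A $600; Unit PH1 $1,100. Sum = $4,900.
Difference $5,000 − $4,900 = +$100 applied to Unit 3B: Unit 3B becomes $2,000.

Unit 3B: $2,000 | Unit 4B: $1,300 | Unit 2A: $600 | Unit PH1: $1,100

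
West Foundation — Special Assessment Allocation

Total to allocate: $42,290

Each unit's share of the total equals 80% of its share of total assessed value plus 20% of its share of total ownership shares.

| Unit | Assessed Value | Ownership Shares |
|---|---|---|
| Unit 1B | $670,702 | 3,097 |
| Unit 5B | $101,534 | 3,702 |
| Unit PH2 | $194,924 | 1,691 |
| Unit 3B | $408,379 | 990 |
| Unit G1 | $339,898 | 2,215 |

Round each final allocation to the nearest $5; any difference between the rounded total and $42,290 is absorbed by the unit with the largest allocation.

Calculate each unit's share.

Unit 1B: $15,470 · Unit 5B: $4,680 · Unit PH2: $5,065 · Unit 3B: $8,770 · Unit G1: $8,305

Assessed value total 1,715,437; ownership shares total 11,695.
Blended shares (80% assessed value + 20% ownership shares): Unit 1B 0.3657; Unit 5B 0.1107; Unit PH2 0.1198; Unit 3B 0.2074; Unit G1 0.1964.
Unrounded shares: Unit 1B 15,467.44; Unit 5B 4,679.80; Unit PH2 5,067.26; Unit 3B 8,770.07; Unit G1 8,305.42.
At nearest $5: Unit 1B $15,465; Unit 5B $4,680; Unit PH2 $5,065; Unit 3B $8,770; Unit G1 $8,305. Sum = $42,285.
Difference $42,290 − $42,285 = +$5 applied to largest allocation (Unit 1B): Unit 1B becomes $15,470.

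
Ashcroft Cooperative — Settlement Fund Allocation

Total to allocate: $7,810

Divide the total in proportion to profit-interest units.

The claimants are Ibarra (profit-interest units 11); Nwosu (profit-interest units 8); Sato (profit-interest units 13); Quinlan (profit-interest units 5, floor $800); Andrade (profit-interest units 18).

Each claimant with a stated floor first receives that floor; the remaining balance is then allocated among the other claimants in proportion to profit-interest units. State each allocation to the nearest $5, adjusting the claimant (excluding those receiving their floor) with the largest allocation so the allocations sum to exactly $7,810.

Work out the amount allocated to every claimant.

Ibarra: $1,540 · Nwosu: $1,120 · Sato: $1,825 · Quinlan: $800 · Andrade: $2,525

Minimums first: Quinlan $800. Remaining pool $7,010.
Remaining pool split over remaining profit-interest units 50: Ibarra 1,542.20 → $1,540; Nwosu 1,121.60 → $1,120; Sato 1,822.60 → $1,825; Andrade 2,523.60 → $2,525.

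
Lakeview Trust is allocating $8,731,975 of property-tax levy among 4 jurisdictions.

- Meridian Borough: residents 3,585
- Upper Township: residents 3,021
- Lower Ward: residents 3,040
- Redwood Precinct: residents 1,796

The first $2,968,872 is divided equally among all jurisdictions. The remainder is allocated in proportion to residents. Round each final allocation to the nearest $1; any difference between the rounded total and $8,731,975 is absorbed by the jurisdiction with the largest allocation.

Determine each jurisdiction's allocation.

Meridian Borough: $2,547,910 · Upper Township: $2,263,834 · Lower Ward: $2,273,404 · Redwood Precinct: $1,646,827

First tranche $2,968,872 split equally: $742,218 each.
Remainder $5,763,103 by residents (total 11,442): Meridian Borough 1,805,691.68 → $1,805,692; Upper Township 1,521,616.34 → $1,521,616; Lower Ward 1,531,186.25 → $1,531,186; Redwood Precinct 904,608.72 → $904,609.
Totals: Meridian Borough $742,218 + $1,805,692 = $2,547,910; Upper Township $742,218 + $1,521,616 = $2,263,834; Lower Ward $742,218 + $1,531,186 = $2,273,404; Redwood Precinct $742,218 + $904,609 = $1,646,827.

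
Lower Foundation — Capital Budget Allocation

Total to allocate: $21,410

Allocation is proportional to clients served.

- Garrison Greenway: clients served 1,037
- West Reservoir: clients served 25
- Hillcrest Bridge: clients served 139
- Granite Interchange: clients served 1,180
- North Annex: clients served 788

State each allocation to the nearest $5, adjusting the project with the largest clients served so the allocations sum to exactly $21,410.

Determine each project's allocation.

Garrison Greenway: $7,005 | West Reservoir: $170 | Hillcrest Bridge: $940 | Granite Interchange: $7,970 | North Annex: $5,325

Clients served total: 1,037 + 25 + 139 + 1,180 + 788 = 3,169.
Unrounded shares: Garrison Greenway 7,006.05; West Reservoir 168.90; Hillcrest Bridge 939.09; Granite Interchange 7,972.17; North Annex 5,323.79.
After rounding ($5): Garrison Greenway $7,005; West Reservoir $170; Hillcrest Bridge $940; Granite Interchange $7,970; North Annex $5,325. Sum = $21,410.
Sum already equals the total — no adjustment.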